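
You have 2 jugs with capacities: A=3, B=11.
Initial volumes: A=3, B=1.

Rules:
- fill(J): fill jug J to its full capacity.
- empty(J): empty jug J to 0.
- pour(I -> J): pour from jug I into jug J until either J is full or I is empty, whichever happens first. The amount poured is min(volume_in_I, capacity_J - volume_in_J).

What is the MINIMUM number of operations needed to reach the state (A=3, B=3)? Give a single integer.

Answer: 3

Derivation:
BFS from (A=3, B=1). One shortest path:
  1. empty(B) -> (A=3 B=0)
  2. pour(A -> B) -> (A=0 B=3)
  3. fill(A) -> (A=3 B=3)
Reached target in 3 moves.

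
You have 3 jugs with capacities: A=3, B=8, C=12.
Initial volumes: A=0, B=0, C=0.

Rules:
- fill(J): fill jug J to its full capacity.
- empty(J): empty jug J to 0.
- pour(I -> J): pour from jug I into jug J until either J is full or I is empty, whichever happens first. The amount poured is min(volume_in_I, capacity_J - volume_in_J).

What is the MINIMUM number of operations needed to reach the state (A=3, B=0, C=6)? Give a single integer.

BFS from (A=0, B=0, C=0). One shortest path:
  1. fill(C) -> (A=0 B=0 C=12)
  2. pour(C -> A) -> (A=3 B=0 C=9)
  3. empty(A) -> (A=0 B=0 C=9)
  4. pour(C -> A) -> (A=3 B=0 C=6)
Reached target in 4 moves.

Answer: 4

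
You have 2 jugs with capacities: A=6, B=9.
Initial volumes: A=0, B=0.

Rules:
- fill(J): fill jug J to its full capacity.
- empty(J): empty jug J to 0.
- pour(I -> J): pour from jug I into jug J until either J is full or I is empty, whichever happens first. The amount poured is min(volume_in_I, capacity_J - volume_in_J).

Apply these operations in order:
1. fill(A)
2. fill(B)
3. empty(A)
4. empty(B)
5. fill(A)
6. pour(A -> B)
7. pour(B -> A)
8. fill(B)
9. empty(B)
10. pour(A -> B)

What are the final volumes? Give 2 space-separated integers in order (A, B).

Step 1: fill(A) -> (A=6 B=0)
Step 2: fill(B) -> (A=6 B=9)
Step 3: empty(A) -> (A=0 B=9)
Step 4: empty(B) -> (A=0 B=0)
Step 5: fill(A) -> (A=6 B=0)
Step 6: pour(A -> B) -> (A=0 B=6)
Step 7: pour(B -> A) -> (A=6 B=0)
Step 8: fill(B) -> (A=6 B=9)
Step 9: empty(B) -> (A=6 B=0)
Step 10: pour(A -> B) -> (A=0 B=6)

Answer: 0 6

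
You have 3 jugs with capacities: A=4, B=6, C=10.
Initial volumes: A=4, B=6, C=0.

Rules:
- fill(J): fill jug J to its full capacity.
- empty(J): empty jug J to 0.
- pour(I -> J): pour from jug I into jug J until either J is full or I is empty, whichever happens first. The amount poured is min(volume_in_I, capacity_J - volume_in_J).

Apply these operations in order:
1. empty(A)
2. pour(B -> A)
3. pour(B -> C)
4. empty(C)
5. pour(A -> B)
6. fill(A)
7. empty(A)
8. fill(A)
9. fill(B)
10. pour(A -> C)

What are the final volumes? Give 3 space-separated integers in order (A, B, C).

Step 1: empty(A) -> (A=0 B=6 C=0)
Step 2: pour(B -> A) -> (A=4 B=2 C=0)
Step 3: pour(B -> C) -> (A=4 B=0 C=2)
Step 4: empty(C) -> (A=4 B=0 C=0)
Step 5: pour(A -> B) -> (A=0 B=4 C=0)
Step 6: fill(A) -> (A=4 B=4 C=0)
Step 7: empty(A) -> (A=0 B=4 C=0)
Step 8: fill(A) -> (A=4 B=4 C=0)
Step 9: fill(B) -> (A=4 B=6 C=0)
Step 10: pour(A -> C) -> (A=0 B=6 C=4)

Answer: 0 6 4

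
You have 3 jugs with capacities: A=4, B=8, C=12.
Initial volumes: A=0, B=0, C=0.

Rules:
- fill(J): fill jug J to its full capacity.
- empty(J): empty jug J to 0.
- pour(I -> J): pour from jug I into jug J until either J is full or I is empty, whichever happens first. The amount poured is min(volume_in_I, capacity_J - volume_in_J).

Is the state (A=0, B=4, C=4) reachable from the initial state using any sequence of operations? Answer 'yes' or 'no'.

Answer: yes

Derivation:
BFS from (A=0, B=0, C=0):
  1. fill(B) -> (A=0 B=8 C=0)
  2. pour(B -> A) -> (A=4 B=4 C=0)
  3. pour(A -> C) -> (A=0 B=4 C=4)
Target reached → yes.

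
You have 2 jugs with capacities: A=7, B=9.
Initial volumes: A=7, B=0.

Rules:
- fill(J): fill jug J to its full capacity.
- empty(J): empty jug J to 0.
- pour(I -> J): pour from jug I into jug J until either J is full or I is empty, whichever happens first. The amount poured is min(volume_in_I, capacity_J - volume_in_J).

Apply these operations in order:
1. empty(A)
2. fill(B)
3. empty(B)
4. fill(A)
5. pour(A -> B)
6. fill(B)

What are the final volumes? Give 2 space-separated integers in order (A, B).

Step 1: empty(A) -> (A=0 B=0)
Step 2: fill(B) -> (A=0 B=9)
Step 3: empty(B) -> (A=0 B=0)
Step 4: fill(A) -> (A=7 B=0)
Step 5: pour(A -> B) -> (A=0 B=7)
Step 6: fill(B) -> (A=0 B=9)

Answer: 0 9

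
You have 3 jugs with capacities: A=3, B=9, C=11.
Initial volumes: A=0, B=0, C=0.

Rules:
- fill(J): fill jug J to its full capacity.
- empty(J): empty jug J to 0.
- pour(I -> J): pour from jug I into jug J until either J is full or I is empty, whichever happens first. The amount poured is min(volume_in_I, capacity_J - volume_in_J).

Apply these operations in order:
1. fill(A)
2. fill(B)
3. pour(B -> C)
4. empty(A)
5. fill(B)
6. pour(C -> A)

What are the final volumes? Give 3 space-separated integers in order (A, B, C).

Step 1: fill(A) -> (A=3 B=0 C=0)
Step 2: fill(B) -> (A=3 B=9 C=0)
Step 3: pour(B -> C) -> (A=3 B=0 C=9)
Step 4: empty(A) -> (A=0 B=0 C=9)
Step 5: fill(B) -> (A=0 B=9 C=9)
Step 6: pour(C -> A) -> (A=3 B=9 C=6)

Answer: 3 9 6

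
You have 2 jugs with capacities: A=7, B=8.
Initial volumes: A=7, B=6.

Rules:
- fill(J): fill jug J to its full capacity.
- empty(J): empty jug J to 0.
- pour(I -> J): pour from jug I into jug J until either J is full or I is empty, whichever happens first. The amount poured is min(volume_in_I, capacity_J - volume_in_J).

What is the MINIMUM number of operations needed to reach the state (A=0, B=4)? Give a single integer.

BFS from (A=7, B=6). One shortest path:
  1. pour(A -> B) -> (A=5 B=8)
  2. empty(B) -> (A=5 B=0)
  3. pour(A -> B) -> (A=0 B=5)
  4. fill(A) -> (A=7 B=5)
  5. pour(A -> B) -> (A=4 B=8)
  6. empty(B) -> (A=4 B=0)
  7. pour(A -> B) -> (A=0 B=4)
Reached target in 7 moves.

Answer: 7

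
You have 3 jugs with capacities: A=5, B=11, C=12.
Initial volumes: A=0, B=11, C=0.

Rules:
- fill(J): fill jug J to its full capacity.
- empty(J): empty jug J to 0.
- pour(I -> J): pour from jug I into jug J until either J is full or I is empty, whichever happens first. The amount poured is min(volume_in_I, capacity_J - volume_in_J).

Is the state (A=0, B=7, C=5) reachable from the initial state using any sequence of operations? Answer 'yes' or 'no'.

Answer: yes

Derivation:
BFS from (A=0, B=11, C=0):
  1. empty(B) -> (A=0 B=0 C=0)
  2. fill(C) -> (A=0 B=0 C=12)
  3. pour(C -> A) -> (A=5 B=0 C=7)
  4. pour(C -> B) -> (A=5 B=7 C=0)
  5. pour(A -> C) -> (A=0 B=7 C=5)
Target reached → yes.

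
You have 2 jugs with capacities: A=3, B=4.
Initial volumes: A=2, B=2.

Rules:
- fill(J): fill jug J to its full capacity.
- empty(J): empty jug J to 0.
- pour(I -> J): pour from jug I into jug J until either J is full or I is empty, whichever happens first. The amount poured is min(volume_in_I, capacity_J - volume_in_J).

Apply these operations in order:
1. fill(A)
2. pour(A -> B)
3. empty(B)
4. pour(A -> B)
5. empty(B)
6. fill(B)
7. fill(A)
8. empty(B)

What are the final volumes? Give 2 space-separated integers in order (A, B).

Step 1: fill(A) -> (A=3 B=2)
Step 2: pour(A -> B) -> (A=1 B=4)
Step 3: empty(B) -> (A=1 B=0)
Step 4: pour(A -> B) -> (A=0 B=1)
Step 5: empty(B) -> (A=0 B=0)
Step 6: fill(B) -> (A=0 B=4)
Step 7: fill(A) -> (A=3 B=4)
Step 8: empty(B) -> (A=3 B=0)

Answer: 3 0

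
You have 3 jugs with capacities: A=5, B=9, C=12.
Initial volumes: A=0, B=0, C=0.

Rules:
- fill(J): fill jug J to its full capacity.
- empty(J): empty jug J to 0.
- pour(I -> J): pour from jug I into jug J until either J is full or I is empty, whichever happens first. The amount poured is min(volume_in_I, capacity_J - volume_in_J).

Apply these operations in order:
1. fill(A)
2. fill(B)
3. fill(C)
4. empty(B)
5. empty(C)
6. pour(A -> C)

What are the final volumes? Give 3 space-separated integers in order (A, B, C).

Step 1: fill(A) -> (A=5 B=0 C=0)
Step 2: fill(B) -> (A=5 B=9 C=0)
Step 3: fill(C) -> (A=5 B=9 C=12)
Step 4: empty(B) -> (A=5 B=0 C=12)
Step 5: empty(C) -> (A=5 B=0 C=0)
Step 6: pour(A -> C) -> (A=0 B=0 C=5)

Answer: 0 0 5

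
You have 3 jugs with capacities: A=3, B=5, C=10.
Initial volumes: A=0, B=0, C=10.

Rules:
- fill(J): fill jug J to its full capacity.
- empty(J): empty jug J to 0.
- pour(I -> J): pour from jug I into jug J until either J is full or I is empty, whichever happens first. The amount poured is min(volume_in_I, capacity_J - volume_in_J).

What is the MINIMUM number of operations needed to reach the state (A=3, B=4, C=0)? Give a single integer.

BFS from (A=0, B=0, C=10). One shortest path:
  1. pour(C -> A) -> (A=3 B=0 C=7)
  2. empty(A) -> (A=0 B=0 C=7)
  3. pour(C -> A) -> (A=3 B=0 C=4)
  4. pour(C -> B) -> (A=3 B=4 C=0)
Reached target in 4 moves.

Answer: 4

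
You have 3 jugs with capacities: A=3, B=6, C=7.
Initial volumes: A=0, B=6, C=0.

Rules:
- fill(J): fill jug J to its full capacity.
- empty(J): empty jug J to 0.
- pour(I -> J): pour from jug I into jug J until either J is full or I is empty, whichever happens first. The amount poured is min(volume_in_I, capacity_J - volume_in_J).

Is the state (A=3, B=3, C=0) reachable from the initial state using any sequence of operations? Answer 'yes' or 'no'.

Answer: yes

Derivation:
BFS from (A=0, B=6, C=0):
  1. pour(B -> A) -> (A=3 B=3 C=0)
Target reached → yes.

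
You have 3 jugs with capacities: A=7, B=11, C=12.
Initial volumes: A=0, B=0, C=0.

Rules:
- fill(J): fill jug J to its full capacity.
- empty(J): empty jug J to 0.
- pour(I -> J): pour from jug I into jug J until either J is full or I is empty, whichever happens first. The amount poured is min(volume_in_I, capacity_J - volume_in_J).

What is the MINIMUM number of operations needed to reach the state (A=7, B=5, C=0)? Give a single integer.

BFS from (A=0, B=0, C=0). One shortest path:
  1. fill(C) -> (A=0 B=0 C=12)
  2. pour(C -> A) -> (A=7 B=0 C=5)
  3. pour(C -> B) -> (A=7 B=5 C=0)
Reached target in 3 moves.

Answer: 3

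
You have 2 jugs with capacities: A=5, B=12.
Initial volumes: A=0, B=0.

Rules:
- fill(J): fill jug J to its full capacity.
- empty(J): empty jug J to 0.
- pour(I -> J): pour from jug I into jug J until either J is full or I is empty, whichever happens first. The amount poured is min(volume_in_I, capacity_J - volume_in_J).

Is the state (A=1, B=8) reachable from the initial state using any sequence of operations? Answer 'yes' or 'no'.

BFS explored all 34 reachable states.
Reachable set includes: (0,0), (0,1), (0,2), (0,3), (0,4), (0,5), (0,6), (0,7), (0,8), (0,9), (0,10), (0,11) ...
Target (A=1, B=8) not in reachable set → no.

Answer: no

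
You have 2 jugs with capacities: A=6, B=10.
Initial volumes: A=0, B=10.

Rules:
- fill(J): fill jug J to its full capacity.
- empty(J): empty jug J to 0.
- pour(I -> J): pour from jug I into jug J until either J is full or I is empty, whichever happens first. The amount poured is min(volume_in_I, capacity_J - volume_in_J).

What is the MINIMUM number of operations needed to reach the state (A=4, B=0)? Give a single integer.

BFS from (A=0, B=10). One shortest path:
  1. pour(B -> A) -> (A=6 B=4)
  2. empty(A) -> (A=0 B=4)
  3. pour(B -> A) -> (A=4 B=0)
Reached target in 3 moves.

Answer: 3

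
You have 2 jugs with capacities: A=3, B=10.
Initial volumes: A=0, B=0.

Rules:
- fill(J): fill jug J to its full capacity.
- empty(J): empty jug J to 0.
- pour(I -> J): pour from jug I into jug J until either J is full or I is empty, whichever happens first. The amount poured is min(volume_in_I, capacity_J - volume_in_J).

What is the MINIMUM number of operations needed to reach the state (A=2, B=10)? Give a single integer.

BFS from (A=0, B=0). One shortest path:
  1. fill(A) -> (A=3 B=0)
  2. pour(A -> B) -> (A=0 B=3)
  3. fill(A) -> (A=3 B=3)
  4. pour(A -> B) -> (A=0 B=6)
  5. fill(A) -> (A=3 B=6)
  6. pour(A -> B) -> (A=0 B=9)
  7. fill(A) -> (A=3 B=9)
  8. pour(A -> B) -> (A=2 B=10)
Reached target in 8 moves.

Answer: 8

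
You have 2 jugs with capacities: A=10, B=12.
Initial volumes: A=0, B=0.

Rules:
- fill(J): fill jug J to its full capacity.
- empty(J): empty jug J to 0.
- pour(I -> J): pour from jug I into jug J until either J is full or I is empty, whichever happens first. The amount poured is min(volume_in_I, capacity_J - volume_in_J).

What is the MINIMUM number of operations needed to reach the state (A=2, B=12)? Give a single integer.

Answer: 5

Derivation:
BFS from (A=0, B=0). One shortest path:
  1. fill(B) -> (A=0 B=12)
  2. pour(B -> A) -> (A=10 B=2)
  3. empty(A) -> (A=0 B=2)
  4. pour(B -> A) -> (A=2 B=0)
  5. fill(B) -> (A=2 B=12)
Reached target in 5 moves.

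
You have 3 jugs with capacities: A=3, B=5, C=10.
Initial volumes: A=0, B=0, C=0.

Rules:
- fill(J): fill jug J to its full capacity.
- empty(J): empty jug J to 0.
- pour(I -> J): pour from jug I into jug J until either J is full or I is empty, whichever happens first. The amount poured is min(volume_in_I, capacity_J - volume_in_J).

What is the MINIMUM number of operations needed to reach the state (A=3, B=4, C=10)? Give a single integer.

Answer: 6

Derivation:
BFS from (A=0, B=0, C=0). One shortest path:
  1. fill(C) -> (A=0 B=0 C=10)
  2. pour(C -> A) -> (A=3 B=0 C=7)
  3. empty(A) -> (A=0 B=0 C=7)
  4. pour(C -> A) -> (A=3 B=0 C=4)
  5. pour(C -> B) -> (A=3 B=4 C=0)
  6. fill(C) -> (A=3 B=4 C=10)
Reached target in 6 moves.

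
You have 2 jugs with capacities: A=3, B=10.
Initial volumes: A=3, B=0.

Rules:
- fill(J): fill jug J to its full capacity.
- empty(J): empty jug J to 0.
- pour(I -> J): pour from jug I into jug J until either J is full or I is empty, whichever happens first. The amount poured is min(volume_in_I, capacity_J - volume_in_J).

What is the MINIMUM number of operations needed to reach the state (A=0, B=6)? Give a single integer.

Answer: 3

Derivation:
BFS from (A=3, B=0). One shortest path:
  1. pour(A -> B) -> (A=0 B=3)
  2. fill(A) -> (A=3 B=3)
  3. pour(A -> B) -> (A=0 B=6)
Reached target in 3 moves.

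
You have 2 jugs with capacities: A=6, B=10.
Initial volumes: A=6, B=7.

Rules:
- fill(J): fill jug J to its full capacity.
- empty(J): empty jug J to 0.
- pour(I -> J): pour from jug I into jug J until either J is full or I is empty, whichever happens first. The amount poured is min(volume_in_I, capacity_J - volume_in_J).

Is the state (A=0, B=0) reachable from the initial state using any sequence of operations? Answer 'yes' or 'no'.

Answer: yes

Derivation:
BFS from (A=6, B=7):
  1. empty(A) -> (A=0 B=7)
  2. empty(B) -> (A=0 B=0)
Target reached → yes.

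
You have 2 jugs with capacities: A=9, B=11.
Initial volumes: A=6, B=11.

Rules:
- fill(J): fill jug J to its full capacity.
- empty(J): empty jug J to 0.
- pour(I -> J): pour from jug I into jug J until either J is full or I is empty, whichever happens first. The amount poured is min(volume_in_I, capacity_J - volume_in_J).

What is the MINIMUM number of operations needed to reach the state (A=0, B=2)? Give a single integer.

BFS from (A=6, B=11). One shortest path:
  1. empty(A) -> (A=0 B=11)
  2. pour(B -> A) -> (A=9 B=2)
  3. empty(A) -> (A=0 B=2)
Reached target in 3 moves.

Answer: 3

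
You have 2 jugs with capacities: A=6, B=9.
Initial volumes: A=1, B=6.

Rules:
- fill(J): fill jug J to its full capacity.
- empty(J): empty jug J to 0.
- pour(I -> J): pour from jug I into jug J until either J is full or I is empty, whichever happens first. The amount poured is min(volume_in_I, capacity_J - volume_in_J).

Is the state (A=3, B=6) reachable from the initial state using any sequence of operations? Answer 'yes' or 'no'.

Answer: no

Derivation:
BFS explored all 21 reachable states.
Reachable set includes: (0,0), (0,1), (0,3), (0,4), (0,6), (0,7), (0,9), (1,0), (1,6), (1,9), (3,0), (3,9) ...
Target (A=3, B=6) not in reachable set → no.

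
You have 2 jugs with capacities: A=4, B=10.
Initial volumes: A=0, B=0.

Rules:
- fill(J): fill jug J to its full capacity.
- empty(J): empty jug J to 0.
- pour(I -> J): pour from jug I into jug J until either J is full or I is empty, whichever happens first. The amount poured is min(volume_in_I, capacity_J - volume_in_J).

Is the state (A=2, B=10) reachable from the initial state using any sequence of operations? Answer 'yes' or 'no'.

Answer: yes

Derivation:
BFS from (A=0, B=0):
  1. fill(A) -> (A=4 B=0)
  2. pour(A -> B) -> (A=0 B=4)
  3. fill(A) -> (A=4 B=4)
  4. pour(A -> B) -> (A=0 B=8)
  5. fill(A) -> (A=4 B=8)
  6. pour(A -> B) -> (A=2 B=10)
Target reached → yes.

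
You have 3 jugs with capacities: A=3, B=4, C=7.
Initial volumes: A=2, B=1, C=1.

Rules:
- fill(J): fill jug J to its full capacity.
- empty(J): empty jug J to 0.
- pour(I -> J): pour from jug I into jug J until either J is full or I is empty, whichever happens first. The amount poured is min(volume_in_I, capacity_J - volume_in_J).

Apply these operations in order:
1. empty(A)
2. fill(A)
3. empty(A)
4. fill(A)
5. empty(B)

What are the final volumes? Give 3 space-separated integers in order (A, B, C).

Step 1: empty(A) -> (A=0 B=1 C=1)
Step 2: fill(A) -> (A=3 B=1 C=1)
Step 3: empty(A) -> (A=0 B=1 C=1)
Step 4: fill(A) -> (A=3 B=1 C=1)
Step 5: empty(B) -> (A=3 B=0 C=1)

Answer: 3 0 1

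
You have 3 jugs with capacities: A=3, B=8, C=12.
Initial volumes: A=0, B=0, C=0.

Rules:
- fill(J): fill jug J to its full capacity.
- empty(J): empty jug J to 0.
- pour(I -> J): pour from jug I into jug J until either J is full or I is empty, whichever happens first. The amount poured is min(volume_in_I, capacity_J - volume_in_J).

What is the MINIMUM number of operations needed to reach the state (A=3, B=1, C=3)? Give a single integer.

Answer: 7

Derivation:
BFS from (A=0, B=0, C=0). One shortest path:
  1. fill(A) -> (A=3 B=0 C=0)
  2. fill(C) -> (A=3 B=0 C=12)
  3. pour(C -> B) -> (A=3 B=8 C=4)
  4. empty(B) -> (A=3 B=0 C=4)
  5. pour(C -> B) -> (A=3 B=4 C=0)
  6. pour(A -> C) -> (A=0 B=4 C=3)
  7. pour(B -> A) -> (A=3 B=1 C=3)
Reached target in 7 moves.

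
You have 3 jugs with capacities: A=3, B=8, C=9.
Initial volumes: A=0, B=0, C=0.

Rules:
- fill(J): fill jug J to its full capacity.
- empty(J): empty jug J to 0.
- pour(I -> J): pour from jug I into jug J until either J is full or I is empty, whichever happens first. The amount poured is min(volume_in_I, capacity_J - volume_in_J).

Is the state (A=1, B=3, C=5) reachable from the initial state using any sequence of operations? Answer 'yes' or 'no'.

Answer: no

Derivation:
BFS explored all 248 reachable states.
Reachable set includes: (0,0,0), (0,0,1), (0,0,2), (0,0,3), (0,0,4), (0,0,5), (0,0,6), (0,0,7), (0,0,8), (0,0,9), (0,1,0), (0,1,1) ...
Target (A=1, B=3, C=5) not in reachable set → no.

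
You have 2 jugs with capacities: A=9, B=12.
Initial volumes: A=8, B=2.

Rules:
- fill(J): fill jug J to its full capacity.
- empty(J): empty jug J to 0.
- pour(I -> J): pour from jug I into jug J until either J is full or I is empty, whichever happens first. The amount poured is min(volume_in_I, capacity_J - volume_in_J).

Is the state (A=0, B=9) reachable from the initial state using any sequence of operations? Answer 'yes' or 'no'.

Answer: yes

Derivation:
BFS from (A=8, B=2):
  1. fill(A) -> (A=9 B=2)
  2. empty(B) -> (A=9 B=0)
  3. pour(A -> B) -> (A=0 B=9)
Target reached → yes.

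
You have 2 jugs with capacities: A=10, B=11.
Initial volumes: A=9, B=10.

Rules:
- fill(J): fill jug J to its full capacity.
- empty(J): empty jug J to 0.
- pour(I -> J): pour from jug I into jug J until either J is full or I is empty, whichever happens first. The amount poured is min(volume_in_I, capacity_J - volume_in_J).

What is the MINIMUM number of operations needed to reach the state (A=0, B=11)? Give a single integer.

Answer: 2

Derivation:
BFS from (A=9, B=10). One shortest path:
  1. empty(A) -> (A=0 B=10)
  2. fill(B) -> (A=0 B=11)
Reached target in 2 moves.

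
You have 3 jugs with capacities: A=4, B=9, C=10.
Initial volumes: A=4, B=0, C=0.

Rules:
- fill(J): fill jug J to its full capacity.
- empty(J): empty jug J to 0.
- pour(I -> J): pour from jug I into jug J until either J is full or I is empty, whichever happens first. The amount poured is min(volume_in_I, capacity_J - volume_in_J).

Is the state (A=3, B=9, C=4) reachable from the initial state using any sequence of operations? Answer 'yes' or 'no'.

Answer: yes

Derivation:
BFS from (A=4, B=0, C=0):
  1. pour(A -> B) -> (A=0 B=4 C=0)
  2. fill(A) -> (A=4 B=4 C=0)
  3. pour(A -> B) -> (A=0 B=8 C=0)
  4. fill(A) -> (A=4 B=8 C=0)
  5. pour(A -> C) -> (A=0 B=8 C=4)
  6. fill(A) -> (A=4 B=8 C=4)
  7. pour(A -> B) -> (A=3 B=9 C=4)
Target reached → yes.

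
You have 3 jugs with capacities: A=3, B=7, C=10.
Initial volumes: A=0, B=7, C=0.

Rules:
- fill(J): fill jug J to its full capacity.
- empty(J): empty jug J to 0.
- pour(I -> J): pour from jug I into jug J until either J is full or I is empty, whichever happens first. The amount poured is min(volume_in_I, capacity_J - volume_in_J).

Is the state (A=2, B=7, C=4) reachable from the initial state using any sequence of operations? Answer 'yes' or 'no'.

BFS from (A=0, B=7, C=0):
  1. fill(A) -> (A=3 B=7 C=0)
  2. pour(B -> C) -> (A=3 B=0 C=7)
  3. pour(A -> B) -> (A=0 B=3 C=7)
  4. fill(A) -> (A=3 B=3 C=7)
  5. pour(A -> B) -> (A=0 B=6 C=7)
  6. pour(C -> A) -> (A=3 B=6 C=4)
  7. pour(A -> B) -> (A=2 B=7 C=4)
Target reached → yes.

Answer: yes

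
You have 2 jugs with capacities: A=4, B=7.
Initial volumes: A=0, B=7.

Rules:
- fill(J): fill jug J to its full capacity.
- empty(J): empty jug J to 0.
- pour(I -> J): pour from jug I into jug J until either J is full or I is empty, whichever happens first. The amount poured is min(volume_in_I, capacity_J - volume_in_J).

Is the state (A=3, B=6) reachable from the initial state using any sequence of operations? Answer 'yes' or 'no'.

Answer: no

Derivation:
BFS explored all 22 reachable states.
Reachable set includes: (0,0), (0,1), (0,2), (0,3), (0,4), (0,5), (0,6), (0,7), (1,0), (1,7), (2,0), (2,7) ...
Target (A=3, B=6) not in reachable set → no.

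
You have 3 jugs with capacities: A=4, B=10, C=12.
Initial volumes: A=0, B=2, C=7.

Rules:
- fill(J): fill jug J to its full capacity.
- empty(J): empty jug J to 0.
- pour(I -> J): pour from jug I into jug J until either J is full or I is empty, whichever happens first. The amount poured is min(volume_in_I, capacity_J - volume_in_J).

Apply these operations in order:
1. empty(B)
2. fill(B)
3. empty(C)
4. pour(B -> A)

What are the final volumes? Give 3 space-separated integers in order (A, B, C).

Answer: 4 6 0

Derivation:
Step 1: empty(B) -> (A=0 B=0 C=7)
Step 2: fill(B) -> (A=0 B=10 C=7)
Step 3: empty(C) -> (A=0 B=10 C=0)
Step 4: pour(B -> A) -> (A=4 B=6 C=0)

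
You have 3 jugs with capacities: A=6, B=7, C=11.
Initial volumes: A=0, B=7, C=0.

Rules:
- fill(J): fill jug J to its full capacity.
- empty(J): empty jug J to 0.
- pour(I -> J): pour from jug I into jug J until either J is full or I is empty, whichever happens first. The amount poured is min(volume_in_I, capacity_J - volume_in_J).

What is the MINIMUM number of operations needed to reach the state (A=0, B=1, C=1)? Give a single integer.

BFS from (A=0, B=7, C=0). One shortest path:
  1. fill(A) -> (A=6 B=7 C=0)
  2. pour(A -> C) -> (A=0 B=7 C=6)
  3. pour(B -> A) -> (A=6 B=1 C=6)
  4. pour(A -> C) -> (A=1 B=1 C=11)
  5. empty(C) -> (A=1 B=1 C=0)
  6. pour(A -> C) -> (A=0 B=1 C=1)
Reached target in 6 moves.

Answer: 6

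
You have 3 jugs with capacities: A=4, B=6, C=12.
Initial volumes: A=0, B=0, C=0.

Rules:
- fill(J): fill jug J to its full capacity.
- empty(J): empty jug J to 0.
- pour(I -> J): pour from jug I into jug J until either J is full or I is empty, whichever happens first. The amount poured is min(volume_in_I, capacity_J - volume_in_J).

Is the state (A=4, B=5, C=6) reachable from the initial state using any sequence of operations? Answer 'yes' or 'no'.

Answer: no

Derivation:
BFS explored all 74 reachable states.
Reachable set includes: (0,0,0), (0,0,2), (0,0,4), (0,0,6), (0,0,8), (0,0,10), (0,0,12), (0,2,0), (0,2,2), (0,2,4), (0,2,6), (0,2,8) ...
Target (A=4, B=5, C=6) not in reachable set → no.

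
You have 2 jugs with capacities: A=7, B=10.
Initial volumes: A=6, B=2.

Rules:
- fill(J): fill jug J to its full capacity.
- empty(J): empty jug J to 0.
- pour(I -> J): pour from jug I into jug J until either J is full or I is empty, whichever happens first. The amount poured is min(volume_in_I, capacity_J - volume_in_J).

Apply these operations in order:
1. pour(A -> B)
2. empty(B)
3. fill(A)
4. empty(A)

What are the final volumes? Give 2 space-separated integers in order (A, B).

Answer: 0 0

Derivation:
Step 1: pour(A -> B) -> (A=0 B=8)
Step 2: empty(B) -> (A=0 B=0)
Step 3: fill(A) -> (A=7 B=0)
Step 4: empty(A) -> (A=0 B=0)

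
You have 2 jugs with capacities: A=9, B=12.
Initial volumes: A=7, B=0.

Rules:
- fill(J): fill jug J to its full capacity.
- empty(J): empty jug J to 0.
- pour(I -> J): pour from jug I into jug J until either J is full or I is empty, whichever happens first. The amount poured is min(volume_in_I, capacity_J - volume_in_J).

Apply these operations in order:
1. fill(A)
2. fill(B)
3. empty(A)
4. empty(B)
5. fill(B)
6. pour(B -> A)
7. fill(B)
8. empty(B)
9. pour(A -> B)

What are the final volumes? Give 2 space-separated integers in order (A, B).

Step 1: fill(A) -> (A=9 B=0)
Step 2: fill(B) -> (A=9 B=12)
Step 3: empty(A) -> (A=0 B=12)
Step 4: empty(B) -> (A=0 B=0)
Step 5: fill(B) -> (A=0 B=12)
Step 6: pour(B -> A) -> (A=9 B=3)
Step 7: fill(B) -> (A=9 B=12)
Step 8: empty(B) -> (A=9 B=0)
Step 9: pour(A -> B) -> (A=0 B=9)

Answer: 0 9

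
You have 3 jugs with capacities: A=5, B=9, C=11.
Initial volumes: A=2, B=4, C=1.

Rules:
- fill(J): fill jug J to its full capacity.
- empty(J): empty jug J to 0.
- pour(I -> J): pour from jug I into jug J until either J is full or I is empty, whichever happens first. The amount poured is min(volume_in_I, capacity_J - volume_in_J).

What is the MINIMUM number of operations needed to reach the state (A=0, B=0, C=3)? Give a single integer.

BFS from (A=2, B=4, C=1). One shortest path:
  1. empty(B) -> (A=2 B=0 C=1)
  2. pour(A -> C) -> (A=0 B=0 C=3)
Reached target in 2 moves.

Answer: 2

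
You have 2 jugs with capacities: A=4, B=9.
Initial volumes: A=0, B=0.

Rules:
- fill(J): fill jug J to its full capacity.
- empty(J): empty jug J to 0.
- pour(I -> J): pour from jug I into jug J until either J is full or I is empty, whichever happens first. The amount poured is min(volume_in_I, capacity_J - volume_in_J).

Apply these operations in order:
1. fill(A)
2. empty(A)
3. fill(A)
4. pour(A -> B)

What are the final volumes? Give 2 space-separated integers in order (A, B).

Answer: 0 4

Derivation:
Step 1: fill(A) -> (A=4 B=0)
Step 2: empty(A) -> (A=0 B=0)
Step 3: fill(A) -> (A=4 B=0)
Step 4: pour(A -> B) -> (A=0 B=4)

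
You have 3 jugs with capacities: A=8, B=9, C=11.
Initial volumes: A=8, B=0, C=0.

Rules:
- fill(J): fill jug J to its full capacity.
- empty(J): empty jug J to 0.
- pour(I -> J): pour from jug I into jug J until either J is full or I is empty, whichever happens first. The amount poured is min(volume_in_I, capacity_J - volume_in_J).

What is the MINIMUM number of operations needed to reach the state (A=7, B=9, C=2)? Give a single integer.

BFS from (A=8, B=0, C=0). One shortest path:
  1. fill(C) -> (A=8 B=0 C=11)
  2. pour(A -> B) -> (A=0 B=8 C=11)
  3. fill(A) -> (A=8 B=8 C=11)
  4. pour(A -> B) -> (A=7 B=9 C=11)
  5. empty(B) -> (A=7 B=0 C=11)
  6. pour(C -> B) -> (A=7 B=9 C=2)
Reached target in 6 moves.

Answer: 6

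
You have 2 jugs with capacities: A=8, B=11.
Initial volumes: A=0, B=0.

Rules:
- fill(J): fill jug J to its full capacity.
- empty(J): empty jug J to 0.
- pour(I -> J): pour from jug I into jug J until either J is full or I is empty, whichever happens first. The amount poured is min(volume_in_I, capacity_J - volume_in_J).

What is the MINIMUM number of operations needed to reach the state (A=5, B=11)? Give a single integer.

Answer: 4

Derivation:
BFS from (A=0, B=0). One shortest path:
  1. fill(A) -> (A=8 B=0)
  2. pour(A -> B) -> (A=0 B=8)
  3. fill(A) -> (A=8 B=8)
  4. pour(A -> B) -> (A=5 B=11)
Reached target in 4 moves.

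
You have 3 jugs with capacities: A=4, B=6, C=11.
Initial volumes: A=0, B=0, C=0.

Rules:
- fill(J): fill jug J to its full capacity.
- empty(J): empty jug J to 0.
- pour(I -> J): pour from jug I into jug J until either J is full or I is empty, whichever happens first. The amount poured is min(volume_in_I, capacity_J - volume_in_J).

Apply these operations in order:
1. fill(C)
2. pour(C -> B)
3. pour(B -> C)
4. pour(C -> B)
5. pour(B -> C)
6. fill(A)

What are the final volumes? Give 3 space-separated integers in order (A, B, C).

Answer: 4 0 11

Derivation:
Step 1: fill(C) -> (A=0 B=0 C=11)
Step 2: pour(C -> B) -> (A=0 B=6 C=5)
Step 3: pour(B -> C) -> (A=0 B=0 C=11)
Step 4: pour(C -> B) -> (A=0 B=6 C=5)
Step 5: pour(B -> C) -> (A=0 B=0 C=11)
Step 6: fill(A) -> (A=4 B=0 C=11)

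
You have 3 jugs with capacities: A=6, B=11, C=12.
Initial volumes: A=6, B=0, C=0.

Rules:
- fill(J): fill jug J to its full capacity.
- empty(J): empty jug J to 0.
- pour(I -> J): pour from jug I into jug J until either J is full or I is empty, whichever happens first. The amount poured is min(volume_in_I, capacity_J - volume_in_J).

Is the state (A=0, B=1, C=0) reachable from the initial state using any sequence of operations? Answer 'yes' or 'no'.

Answer: yes

Derivation:
BFS from (A=6, B=0, C=0):
  1. empty(A) -> (A=0 B=0 C=0)
  2. fill(C) -> (A=0 B=0 C=12)
  3. pour(C -> B) -> (A=0 B=11 C=1)
  4. empty(B) -> (A=0 B=0 C=1)
  5. pour(C -> B) -> (A=0 B=1 C=0)
Target reached → yes.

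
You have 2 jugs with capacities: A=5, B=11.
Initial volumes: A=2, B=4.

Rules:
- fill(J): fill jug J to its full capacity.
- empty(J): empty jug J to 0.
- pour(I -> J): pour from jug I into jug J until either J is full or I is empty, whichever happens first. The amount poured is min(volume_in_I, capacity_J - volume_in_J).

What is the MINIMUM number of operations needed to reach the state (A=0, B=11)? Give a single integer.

BFS from (A=2, B=4). One shortest path:
  1. empty(A) -> (A=0 B=4)
  2. fill(B) -> (A=0 B=11)
Reached target in 2 moves.

Answer: 2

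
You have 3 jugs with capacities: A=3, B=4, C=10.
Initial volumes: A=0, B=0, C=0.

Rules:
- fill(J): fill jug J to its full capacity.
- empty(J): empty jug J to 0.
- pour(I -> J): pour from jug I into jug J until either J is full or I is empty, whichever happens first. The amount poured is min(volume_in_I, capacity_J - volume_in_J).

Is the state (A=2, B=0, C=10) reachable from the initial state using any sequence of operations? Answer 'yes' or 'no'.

Answer: yes

Derivation:
BFS from (A=0, B=0, C=0):
  1. fill(A) -> (A=3 B=0 C=0)
  2. fill(C) -> (A=3 B=0 C=10)
  3. pour(A -> B) -> (A=0 B=3 C=10)
  4. fill(A) -> (A=3 B=3 C=10)
  5. pour(A -> B) -> (A=2 B=4 C=10)
  6. empty(B) -> (A=2 B=0 C=10)
Target reached → yes.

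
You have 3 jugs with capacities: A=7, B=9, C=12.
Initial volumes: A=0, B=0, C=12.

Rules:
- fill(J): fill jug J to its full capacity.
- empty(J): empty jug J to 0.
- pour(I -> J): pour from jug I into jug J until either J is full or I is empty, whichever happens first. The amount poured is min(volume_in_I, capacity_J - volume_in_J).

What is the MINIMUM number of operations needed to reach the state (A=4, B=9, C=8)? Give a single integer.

Answer: 7

Derivation:
BFS from (A=0, B=0, C=12). One shortest path:
  1. pour(C -> B) -> (A=0 B=9 C=3)
  2. pour(C -> A) -> (A=3 B=9 C=0)
  3. pour(B -> C) -> (A=3 B=0 C=9)
  4. fill(B) -> (A=3 B=9 C=9)
  5. pour(B -> A) -> (A=7 B=5 C=9)
  6. pour(A -> C) -> (A=4 B=5 C=12)
  7. pour(C -> B) -> (A=4 B=9 C=8)
Reached target in 7 moves.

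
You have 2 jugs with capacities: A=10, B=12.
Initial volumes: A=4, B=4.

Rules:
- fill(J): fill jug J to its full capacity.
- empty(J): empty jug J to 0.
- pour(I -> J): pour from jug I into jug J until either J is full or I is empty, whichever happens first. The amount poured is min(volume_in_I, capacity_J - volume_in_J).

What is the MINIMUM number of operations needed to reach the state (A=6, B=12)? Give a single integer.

Answer: 3

Derivation:
BFS from (A=4, B=4). One shortest path:
  1. pour(A -> B) -> (A=0 B=8)
  2. fill(A) -> (A=10 B=8)
  3. pour(A -> B) -> (A=6 B=12)
Reached target in 3 moves.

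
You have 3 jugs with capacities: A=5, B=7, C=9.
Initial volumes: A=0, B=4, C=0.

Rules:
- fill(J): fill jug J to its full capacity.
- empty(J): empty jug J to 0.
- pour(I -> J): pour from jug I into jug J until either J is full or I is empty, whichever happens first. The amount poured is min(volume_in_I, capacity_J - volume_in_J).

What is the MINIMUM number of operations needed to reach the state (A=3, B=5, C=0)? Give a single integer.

Answer: 7

Derivation:
BFS from (A=0, B=4, C=0). One shortest path:
  1. fill(A) -> (A=5 B=4 C=0)
  2. fill(B) -> (A=5 B=7 C=0)
  3. pour(B -> C) -> (A=5 B=0 C=7)
  4. pour(A -> B) -> (A=0 B=5 C=7)
  5. fill(A) -> (A=5 B=5 C=7)
  6. pour(A -> C) -> (A=3 B=5 C=9)
  7. empty(C) -> (A=3 B=5 C=0)
Reached target in 7 moves.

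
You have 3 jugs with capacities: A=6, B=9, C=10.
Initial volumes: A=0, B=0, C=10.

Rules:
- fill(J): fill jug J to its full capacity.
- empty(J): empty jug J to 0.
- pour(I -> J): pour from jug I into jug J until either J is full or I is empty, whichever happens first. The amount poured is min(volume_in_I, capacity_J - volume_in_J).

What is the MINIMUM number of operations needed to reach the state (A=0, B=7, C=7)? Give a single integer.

Answer: 7

Derivation:
BFS from (A=0, B=0, C=10). One shortest path:
  1. pour(C -> A) -> (A=6 B=0 C=4)
  2. empty(A) -> (A=0 B=0 C=4)
  3. pour(C -> A) -> (A=4 B=0 C=0)
  4. fill(C) -> (A=4 B=0 C=10)
  5. pour(C -> B) -> (A=4 B=9 C=1)
  6. pour(B -> A) -> (A=6 B=7 C=1)
  7. pour(A -> C) -> (A=0 B=7 C=7)
Reached target in 7 moves.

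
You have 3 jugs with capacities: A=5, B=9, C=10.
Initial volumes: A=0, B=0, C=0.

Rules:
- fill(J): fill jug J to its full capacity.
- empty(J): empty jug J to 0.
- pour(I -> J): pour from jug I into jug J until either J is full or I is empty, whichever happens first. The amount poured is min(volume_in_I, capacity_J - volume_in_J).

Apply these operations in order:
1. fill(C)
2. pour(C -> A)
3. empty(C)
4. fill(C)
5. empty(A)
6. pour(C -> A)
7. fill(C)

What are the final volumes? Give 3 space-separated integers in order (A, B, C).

Step 1: fill(C) -> (A=0 B=0 C=10)
Step 2: pour(C -> A) -> (A=5 B=0 C=5)
Step 3: empty(C) -> (A=5 B=0 C=0)
Step 4: fill(C) -> (A=5 B=0 C=10)
Step 5: empty(A) -> (A=0 B=0 C=10)
Step 6: pour(C -> A) -> (A=5 B=0 C=5)
Step 7: fill(C) -> (A=5 B=0 C=10)

Answer: 5 0 10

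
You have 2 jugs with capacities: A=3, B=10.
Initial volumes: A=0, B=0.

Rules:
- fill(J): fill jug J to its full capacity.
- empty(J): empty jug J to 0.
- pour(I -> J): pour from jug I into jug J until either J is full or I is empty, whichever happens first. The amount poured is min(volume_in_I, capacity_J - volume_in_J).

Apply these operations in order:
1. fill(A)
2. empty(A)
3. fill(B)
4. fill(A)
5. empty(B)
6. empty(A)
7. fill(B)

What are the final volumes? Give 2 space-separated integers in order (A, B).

Answer: 0 10

Derivation:
Step 1: fill(A) -> (A=3 B=0)
Step 2: empty(A) -> (A=0 B=0)
Step 3: fill(B) -> (A=0 B=10)
Step 4: fill(A) -> (A=3 B=10)
Step 5: empty(B) -> (A=3 B=0)
Step 6: empty(A) -> (A=0 B=0)
Step 7: fill(B) -> (A=0 B=10)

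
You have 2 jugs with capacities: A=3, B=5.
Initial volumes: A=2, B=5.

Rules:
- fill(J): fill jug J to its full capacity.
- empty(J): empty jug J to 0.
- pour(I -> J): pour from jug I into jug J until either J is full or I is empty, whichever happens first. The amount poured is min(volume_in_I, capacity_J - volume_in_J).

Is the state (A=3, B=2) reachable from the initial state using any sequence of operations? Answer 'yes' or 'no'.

BFS from (A=2, B=5):
  1. empty(A) -> (A=0 B=5)
  2. pour(B -> A) -> (A=3 B=2)
Target reached → yes.

Answer: yes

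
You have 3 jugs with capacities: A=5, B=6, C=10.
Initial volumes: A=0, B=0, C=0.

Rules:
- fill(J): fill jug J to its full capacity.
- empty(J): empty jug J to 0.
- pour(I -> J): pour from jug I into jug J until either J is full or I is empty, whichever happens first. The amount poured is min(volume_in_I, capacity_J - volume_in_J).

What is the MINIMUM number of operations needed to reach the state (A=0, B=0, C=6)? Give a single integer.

Answer: 2

Derivation:
BFS from (A=0, B=0, C=0). One shortest path:
  1. fill(B) -> (A=0 B=6 C=0)
  2. pour(B -> C) -> (A=0 B=0 C=6)
Reached target in 2 moves.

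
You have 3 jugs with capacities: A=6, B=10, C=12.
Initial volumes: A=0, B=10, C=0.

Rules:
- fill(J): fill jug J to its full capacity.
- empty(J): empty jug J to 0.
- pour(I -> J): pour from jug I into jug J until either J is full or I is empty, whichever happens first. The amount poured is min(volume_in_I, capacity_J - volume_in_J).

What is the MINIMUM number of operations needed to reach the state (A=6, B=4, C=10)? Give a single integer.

Answer: 3

Derivation:
BFS from (A=0, B=10, C=0). One shortest path:
  1. pour(B -> C) -> (A=0 B=0 C=10)
  2. fill(B) -> (A=0 B=10 C=10)
  3. pour(B -> A) -> (A=6 B=4 C=10)
Reached target in 3 moves.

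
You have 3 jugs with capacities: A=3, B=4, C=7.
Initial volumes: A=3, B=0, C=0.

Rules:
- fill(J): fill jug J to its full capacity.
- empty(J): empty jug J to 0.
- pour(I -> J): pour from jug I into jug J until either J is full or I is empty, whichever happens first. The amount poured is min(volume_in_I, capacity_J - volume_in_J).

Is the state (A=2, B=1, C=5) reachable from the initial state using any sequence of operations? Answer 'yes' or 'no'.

BFS explored all 124 reachable states.
Reachable set includes: (0,0,0), (0,0,1), (0,0,2), (0,0,3), (0,0,4), (0,0,5), (0,0,6), (0,0,7), (0,1,0), (0,1,1), (0,1,2), (0,1,3) ...
Target (A=2, B=1, C=5) not in reachable set → no.

Answer: no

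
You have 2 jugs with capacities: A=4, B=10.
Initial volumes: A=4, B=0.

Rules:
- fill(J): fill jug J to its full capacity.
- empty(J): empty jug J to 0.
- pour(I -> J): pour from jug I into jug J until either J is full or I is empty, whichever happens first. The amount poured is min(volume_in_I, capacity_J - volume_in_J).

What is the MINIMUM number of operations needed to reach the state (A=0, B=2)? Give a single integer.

BFS from (A=4, B=0). One shortest path:
  1. empty(A) -> (A=0 B=0)
  2. fill(B) -> (A=0 B=10)
  3. pour(B -> A) -> (A=4 B=6)
  4. empty(A) -> (A=0 B=6)
  5. pour(B -> A) -> (A=4 B=2)
  6. empty(A) -> (A=0 B=2)
Reached target in 6 moves.

Answer: 6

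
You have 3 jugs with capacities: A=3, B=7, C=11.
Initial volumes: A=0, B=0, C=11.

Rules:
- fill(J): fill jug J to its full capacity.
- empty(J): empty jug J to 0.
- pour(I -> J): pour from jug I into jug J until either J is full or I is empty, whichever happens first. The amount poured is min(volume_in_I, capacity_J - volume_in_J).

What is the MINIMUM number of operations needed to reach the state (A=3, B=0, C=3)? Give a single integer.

BFS from (A=0, B=0, C=11). One shortest path:
  1. fill(A) -> (A=3 B=0 C=11)
  2. empty(C) -> (A=3 B=0 C=0)
  3. pour(A -> C) -> (A=0 B=0 C=3)
  4. fill(A) -> (A=3 B=0 C=3)
Reached target in 4 moves.

Answer: 4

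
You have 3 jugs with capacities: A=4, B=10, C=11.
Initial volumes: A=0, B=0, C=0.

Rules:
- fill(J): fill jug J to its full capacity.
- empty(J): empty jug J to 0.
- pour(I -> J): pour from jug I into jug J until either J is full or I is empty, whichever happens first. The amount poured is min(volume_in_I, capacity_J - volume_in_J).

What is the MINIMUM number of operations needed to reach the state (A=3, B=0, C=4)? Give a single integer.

Answer: 7

Derivation:
BFS from (A=0, B=0, C=0). One shortest path:
  1. fill(C) -> (A=0 B=0 C=11)
  2. pour(C -> A) -> (A=4 B=0 C=7)
  3. empty(A) -> (A=0 B=0 C=7)
  4. pour(C -> A) -> (A=4 B=0 C=3)
  5. pour(A -> B) -> (A=0 B=4 C=3)
  6. pour(C -> A) -> (A=3 B=4 C=0)
  7. pour(B -> C) -> (A=3 B=0 C=4)
Reached target in 7 moves.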